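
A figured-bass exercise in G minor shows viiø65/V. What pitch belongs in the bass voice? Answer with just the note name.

E

The applied chord viiø65/V is rooted on C#: C#-E-G-B.
The figure 65 means first inversion — the third is in the bass.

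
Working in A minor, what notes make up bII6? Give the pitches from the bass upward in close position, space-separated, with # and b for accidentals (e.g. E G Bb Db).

D F Bb

Scale degree 2 in A minor is B; lowering it a half step gives Bb. bII6 is the Neapolitan sixth — a major triad on the lowered second degree, here in its customary first inversion.
So the chord is Bb-D-F, a major triad.
With the 6 figure the chord is in first inversion; from the bass D upward in close position it reads D-F-Bb.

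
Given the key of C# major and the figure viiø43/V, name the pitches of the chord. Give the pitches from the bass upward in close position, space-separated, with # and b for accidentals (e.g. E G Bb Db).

The slash marks an applied leading-tone chord: viio of V. In C# major, V is G#, so the leading tone to it is F##, a half step below.
Building a half-diminished seventh chord on F## gives F##-A#-C#-E#.
With the 43 figure the chord is in second inversion; from the bass C# upward in close position it reads C#-E#-F##-A#.

C# E# F## A#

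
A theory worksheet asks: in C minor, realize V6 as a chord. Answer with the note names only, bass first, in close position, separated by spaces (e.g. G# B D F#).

In C minor, the fifth degree is G. The dominant is major (leading tone raised), so V is a major triad.
That chord is spelled G-B-D.
The figured bass 6 indicates first inversion, placing the third (B) in the bass: B-D-G.

B D G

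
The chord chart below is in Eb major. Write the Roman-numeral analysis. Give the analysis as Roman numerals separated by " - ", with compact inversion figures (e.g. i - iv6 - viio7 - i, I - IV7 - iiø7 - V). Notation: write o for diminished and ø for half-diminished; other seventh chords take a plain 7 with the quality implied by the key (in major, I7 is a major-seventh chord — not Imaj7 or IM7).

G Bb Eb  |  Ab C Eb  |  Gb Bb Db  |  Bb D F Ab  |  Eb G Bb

G-Bb-Eb: root Eb is the tonic; major triad there is I6.
Ab-C-Eb: major triad on Ab = scale degree 4 → IV.
Gb-Bb-Db: major triad on Gb — chromatic; bIII (borrowed from the parallel minor).
Bb-D-F-Ab has root Bb, degree 5 in Eb major, so V7.
Eb-G-Bb: major triad on Eb = scale degree 1 → I.

I6 - IV - bIII - V7 - I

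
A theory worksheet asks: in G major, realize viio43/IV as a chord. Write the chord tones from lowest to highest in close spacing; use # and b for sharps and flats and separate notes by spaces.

F Ab B D

viio43/IV is a secondary leading-tone chord. The target IV is C in G major; the applied chord is rooted a semitone below, on B.
Building a fully diminished seventh chord on B gives B-D-F-Ab.
With the 43 figure the chord is in second inversion; from the bass F upward in close position it reads F-Ab-B-D.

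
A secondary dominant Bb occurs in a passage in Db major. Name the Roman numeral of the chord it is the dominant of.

ii

The chord is a major triad on Bb.
A dominant resolves down a perfect fifth: Bb → Eb. In Db major, Eb is scale degree 2, i.e. ii.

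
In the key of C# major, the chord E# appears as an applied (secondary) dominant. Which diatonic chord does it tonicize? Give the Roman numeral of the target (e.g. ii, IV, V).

vi

The chord is a major triad on E#.
A dominant resolves down a perfect fifth: E# → A#. In C# major, A# is scale degree 6, i.e. vi.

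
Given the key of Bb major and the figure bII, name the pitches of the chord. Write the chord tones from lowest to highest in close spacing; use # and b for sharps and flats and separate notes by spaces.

Cb Eb Gb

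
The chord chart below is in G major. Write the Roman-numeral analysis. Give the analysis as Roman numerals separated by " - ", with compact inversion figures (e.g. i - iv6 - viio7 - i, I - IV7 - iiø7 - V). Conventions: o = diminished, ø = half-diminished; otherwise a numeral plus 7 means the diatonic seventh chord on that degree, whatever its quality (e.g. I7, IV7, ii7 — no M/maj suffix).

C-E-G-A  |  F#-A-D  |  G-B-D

ii65 - V6 - I

C-E-G-A has root A, degree 2 in G major, so ii65.
F#-A-D: major triad on D = scale degree 5 → V6.
G-B-D has root G, degree 1 in G major, so I.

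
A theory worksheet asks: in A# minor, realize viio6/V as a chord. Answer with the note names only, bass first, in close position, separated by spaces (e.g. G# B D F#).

F## A# D##

viio6/V is a secondary leading-tone chord. The target V is E# in A# minor; the applied chord is rooted a semitone below, on D##.
Building a diminished triad on D## gives D##-F##-A#.
The figured bass 6 indicates first inversion, placing the third (F##) in the bass: F##-A#-D##.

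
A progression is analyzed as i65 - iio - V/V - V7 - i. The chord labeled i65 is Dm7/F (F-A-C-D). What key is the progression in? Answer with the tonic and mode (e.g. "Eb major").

D minor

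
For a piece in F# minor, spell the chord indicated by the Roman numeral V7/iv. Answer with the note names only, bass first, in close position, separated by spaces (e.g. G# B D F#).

V7/iv is a secondary dominant — the dominant seventh of iv. iv in F# minor is B, so the applied chord's root is F#, a perfect fifth above.
Building a dominant seventh chord on F# gives F#-A#-C#-E.

F# A# C# E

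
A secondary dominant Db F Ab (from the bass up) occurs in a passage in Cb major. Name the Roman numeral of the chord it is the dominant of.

The chord is a major triad on Db.
A dominant resolves down a perfect fifth: Db → Gb. In Cb major, Gb is scale degree 5, i.e. V.

V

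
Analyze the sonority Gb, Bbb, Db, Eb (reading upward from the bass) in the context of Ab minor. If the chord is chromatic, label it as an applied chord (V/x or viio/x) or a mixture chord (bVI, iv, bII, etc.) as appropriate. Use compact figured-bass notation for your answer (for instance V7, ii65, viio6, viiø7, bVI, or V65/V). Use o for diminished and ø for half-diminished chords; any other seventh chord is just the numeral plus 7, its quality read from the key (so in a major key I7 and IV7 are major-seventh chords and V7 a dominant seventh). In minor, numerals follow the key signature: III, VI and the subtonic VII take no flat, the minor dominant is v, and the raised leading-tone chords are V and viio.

viiø65/VI

The pitches Eb-Gb-Bbb-Db form a half-diminished seventh chord rooted on Eb.
Eb sits a half step below Fb (VI in Ab minor); a diminished chord there is the applied leading-tone chord of VI.
With Gb in the bass the chord is in first inversion, so the figured bass is 65.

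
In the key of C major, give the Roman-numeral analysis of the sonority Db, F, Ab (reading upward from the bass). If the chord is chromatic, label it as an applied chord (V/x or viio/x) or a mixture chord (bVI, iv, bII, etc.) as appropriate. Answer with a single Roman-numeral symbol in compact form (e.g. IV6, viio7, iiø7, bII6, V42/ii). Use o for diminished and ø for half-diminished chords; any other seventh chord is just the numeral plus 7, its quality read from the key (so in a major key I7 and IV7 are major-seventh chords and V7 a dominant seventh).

Stacked in thirds the chord is Db-F-Ab: a major triad on Db.
Db is the lowered second degree of C major (diatonic 2 would be D). This is the Neapolitan chord — a major triad on the lowered second degree.

bII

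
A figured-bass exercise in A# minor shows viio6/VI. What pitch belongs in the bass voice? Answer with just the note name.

G#

The applied chord viio6/VI is rooted on E#: E#-G#-B.
The figure 6 means first inversion — the third is in the bass.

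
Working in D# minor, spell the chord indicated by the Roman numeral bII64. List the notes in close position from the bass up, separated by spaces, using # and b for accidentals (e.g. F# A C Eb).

bII64 is the Neapolitan chord — a major triad on the lowered second degree. In D# minor that root is E.
So the chord is E-G#-B.
The figured bass 64 indicates second inversion, placing the fifth (B) in the bass: B-E-G#.

B E G#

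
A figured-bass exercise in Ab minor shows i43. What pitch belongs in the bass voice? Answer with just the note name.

i in Ab minor has root Ab; the chord is Ab-Cb-Eb-Gb.
The figure 43 means second inversion — the fifth is in the bass.

Eb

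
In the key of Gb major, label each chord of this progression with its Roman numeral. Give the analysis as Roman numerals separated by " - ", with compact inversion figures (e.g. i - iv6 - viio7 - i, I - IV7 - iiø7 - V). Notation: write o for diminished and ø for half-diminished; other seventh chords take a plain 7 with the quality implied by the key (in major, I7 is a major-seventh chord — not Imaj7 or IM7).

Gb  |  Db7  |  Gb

Gb: major triad on Gb = scale degree 1 → I.
Db7: dominant seventh chord on Db = scale degree 5 → V7.
Gb: major triad on Gb = scale degree 1 → I.

I - V7 - I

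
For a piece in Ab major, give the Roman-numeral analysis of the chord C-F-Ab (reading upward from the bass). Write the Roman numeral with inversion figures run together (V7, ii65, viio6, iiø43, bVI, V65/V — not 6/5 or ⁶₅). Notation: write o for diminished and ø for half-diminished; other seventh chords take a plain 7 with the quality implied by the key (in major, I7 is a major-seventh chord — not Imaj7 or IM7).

Stacked in thirds the chord is F-Ab-C: a minor triad on F.
F is scale degree 6 in Ab major, and a minor triad on that degree is written vi.
With C in the bass the chord is in second inversion, so the figured bass is 64.

vi64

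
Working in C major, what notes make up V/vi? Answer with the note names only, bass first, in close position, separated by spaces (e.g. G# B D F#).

E G# B

V/vi is a secondary dominant — the dominant triad of vi. vi in C major is A, so the applied chord's root is E, a perfect fifth above.
Building a major triad on E gives E-G#-B.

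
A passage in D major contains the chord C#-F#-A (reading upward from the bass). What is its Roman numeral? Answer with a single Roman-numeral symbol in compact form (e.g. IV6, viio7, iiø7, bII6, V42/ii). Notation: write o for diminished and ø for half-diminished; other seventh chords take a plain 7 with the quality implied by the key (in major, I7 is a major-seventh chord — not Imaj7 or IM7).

Stacked in thirds the chord is F#-A-C#: a minor triad on F#.
F# is scale degree 3 in D major, and a minor triad on that degree is written iii.
With C# in the bass the chord is in second inversion, so the figured bass is 64.

iii64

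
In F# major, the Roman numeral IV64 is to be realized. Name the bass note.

F#

IV in F# major has root B; the chord is B-D#-F#.
The figure 64 means second inversion — the fifth is in the bass.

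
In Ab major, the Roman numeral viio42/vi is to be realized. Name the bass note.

The applied chord viio42/vi is rooted on E: E-G-Bb-Db.
The figure 42 means third inversion — the seventh is in the bass.

Db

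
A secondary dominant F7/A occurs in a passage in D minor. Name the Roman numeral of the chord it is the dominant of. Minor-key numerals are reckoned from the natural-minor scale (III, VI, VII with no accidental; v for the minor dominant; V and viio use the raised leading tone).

The chord is a dominant seventh chord on F.
A dominant resolves down a perfect fifth: F → Bb. In D minor, Bb is scale degree 6, i.e. VI.

VI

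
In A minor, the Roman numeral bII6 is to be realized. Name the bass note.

D

bII in A minor has root Bb; the chord is Bb-D-F.
The figure 6 means first inversion — the third is in the bass.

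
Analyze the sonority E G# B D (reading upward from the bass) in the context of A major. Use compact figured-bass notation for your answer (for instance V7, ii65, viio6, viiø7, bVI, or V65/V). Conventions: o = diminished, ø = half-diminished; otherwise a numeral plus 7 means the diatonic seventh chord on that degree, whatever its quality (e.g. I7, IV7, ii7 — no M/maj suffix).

The pitches E-G#-B-D form a dominant seventh chord rooted on E.
In A major, E is the dominant; the diatonic dominant seventh chord there is V7.

V7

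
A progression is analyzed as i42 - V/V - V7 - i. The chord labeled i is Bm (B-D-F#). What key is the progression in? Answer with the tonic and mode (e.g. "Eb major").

B minor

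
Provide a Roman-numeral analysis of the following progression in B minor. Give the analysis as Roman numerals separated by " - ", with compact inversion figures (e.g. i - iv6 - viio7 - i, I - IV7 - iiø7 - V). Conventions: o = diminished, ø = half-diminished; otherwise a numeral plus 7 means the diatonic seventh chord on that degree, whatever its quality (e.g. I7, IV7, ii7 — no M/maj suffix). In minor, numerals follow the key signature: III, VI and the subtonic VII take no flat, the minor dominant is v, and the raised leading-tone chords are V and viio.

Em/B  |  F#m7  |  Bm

iv64 - v7 - i

Em/B: root E is the subdominant; minor triad there is iv64.
F#m7: root F# is the dominant; minor seventh chord there is v7.
Bm has root B, degree 1 in B minor, so i.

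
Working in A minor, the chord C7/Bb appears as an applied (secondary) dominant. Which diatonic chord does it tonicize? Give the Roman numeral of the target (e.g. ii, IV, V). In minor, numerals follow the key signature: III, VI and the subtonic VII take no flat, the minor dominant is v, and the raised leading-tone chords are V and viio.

VI

The chord is a dominant seventh chord on C.
A dominant resolves down a perfect fifth: C → F. In A minor, F is scale degree 6, i.e. VI.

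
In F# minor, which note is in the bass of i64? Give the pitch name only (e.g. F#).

C#

i in F# minor has root F#; the chord is F#-A-C#.
The figure 64 means second inversion — the fifth is in the bass.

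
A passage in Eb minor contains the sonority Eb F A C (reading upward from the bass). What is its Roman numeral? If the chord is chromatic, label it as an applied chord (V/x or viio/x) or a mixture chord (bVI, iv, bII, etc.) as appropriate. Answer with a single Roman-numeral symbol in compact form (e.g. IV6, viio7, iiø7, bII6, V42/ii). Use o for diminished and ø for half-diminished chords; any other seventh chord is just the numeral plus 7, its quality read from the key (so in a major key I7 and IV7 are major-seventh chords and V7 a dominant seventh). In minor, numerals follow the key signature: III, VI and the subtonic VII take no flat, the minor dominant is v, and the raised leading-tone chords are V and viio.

Stacked in thirds the chord is F-A-C-Eb: a dominant seventh chord on F.
F is not a diatonic chord root with this quality in Eb minor, but it lies a perfect fifth above Bb (V), so the chord functions as an applied dominant of V.
With Eb in the bass the chord is in third inversion, so the figured bass is 42.

V42/V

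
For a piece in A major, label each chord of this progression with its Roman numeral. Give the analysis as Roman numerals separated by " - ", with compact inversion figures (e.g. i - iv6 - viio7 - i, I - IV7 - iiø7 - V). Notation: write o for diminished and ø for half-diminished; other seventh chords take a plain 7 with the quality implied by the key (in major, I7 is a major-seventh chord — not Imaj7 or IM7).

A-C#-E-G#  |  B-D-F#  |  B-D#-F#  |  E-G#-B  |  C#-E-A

A-C#-E-G#: major seventh chord on A = scale degree 1 → I7.
B-D-F# has root B, degree 2 in A major, so ii.
B-D#-F#: a major triad on B, the applied dominant of V → V/V.
E-G#-B: root E is the dominant; major triad there is V.
C#-E-A: major triad on A = scale degree 1 → I6.

I7 - ii - V/V - V - I6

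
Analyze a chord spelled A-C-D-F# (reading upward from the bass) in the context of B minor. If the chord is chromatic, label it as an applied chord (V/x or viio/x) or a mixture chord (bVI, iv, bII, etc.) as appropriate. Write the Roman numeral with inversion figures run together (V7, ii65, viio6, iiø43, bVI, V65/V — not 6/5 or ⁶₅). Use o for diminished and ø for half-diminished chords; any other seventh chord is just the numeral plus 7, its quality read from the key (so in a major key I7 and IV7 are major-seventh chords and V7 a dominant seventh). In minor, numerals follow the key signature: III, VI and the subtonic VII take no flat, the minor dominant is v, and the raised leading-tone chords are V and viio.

The pitches D-F#-A-C form a dominant seventh chord rooted on D.
D is not a diatonic chord root with this quality in B minor, but it lies a perfect fifth above G (VI), so the chord functions as an applied dominant of VI.
With A in the bass the chord is in second inversion, so the figured bass is 43.

V43/VI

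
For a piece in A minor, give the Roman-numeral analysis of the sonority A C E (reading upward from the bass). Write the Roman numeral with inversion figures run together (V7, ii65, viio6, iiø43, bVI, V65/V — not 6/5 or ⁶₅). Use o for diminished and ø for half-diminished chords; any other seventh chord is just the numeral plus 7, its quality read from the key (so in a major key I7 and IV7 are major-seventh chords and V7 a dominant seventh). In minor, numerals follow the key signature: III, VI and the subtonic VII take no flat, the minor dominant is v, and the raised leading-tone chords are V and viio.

Stacked in thirds the chord is A-C-E: a minor triad on A.
A is scale degree 1 in A minor, and a minor triad on that degree is written i.

i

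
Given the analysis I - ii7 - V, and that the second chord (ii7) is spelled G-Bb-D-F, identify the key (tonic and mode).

F major

The chord Gm7 is a minor seventh chord rooted on G; its label is ii7.
Counting down one scale step from G places the tonic on F; a minor seventh chord on degree 2 is diatonic only in major.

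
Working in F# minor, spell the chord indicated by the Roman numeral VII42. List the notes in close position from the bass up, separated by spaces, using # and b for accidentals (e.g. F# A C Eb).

D E G# B

In F# minor, the seventh degree is E, and the diatonic chord built there is a dominant seventh chord.
That chord is spelled E-G#-B-D.
The figured bass 42 indicates third inversion, placing the seventh (D) in the bass: D-E-G#-B.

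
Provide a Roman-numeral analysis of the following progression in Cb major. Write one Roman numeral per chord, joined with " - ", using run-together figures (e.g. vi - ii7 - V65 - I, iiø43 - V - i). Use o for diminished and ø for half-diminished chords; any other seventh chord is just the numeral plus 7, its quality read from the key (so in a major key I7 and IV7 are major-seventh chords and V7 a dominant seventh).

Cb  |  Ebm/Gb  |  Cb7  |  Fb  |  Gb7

Cb: root Cb is the tonic; major triad there is I.
Ebm/Gb: minor triad on Eb = scale degree 3 → iii6.
Cb7 is the secondary dominant of IV (dominant seventh chord on Cb): V7/IV.
Fb has root Fb, degree 4 in Cb major, so IV.
Gb7: root Gb is the dominant; dominant seventh chord there is V7.

I - iii6 - V7/IV - IV - V7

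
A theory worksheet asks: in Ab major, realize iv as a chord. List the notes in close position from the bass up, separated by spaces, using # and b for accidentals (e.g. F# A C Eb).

Scale degree 4 in Ab major is Db; here the chord built on it is altered to a minor triad. iv is the minor subdominant, borrowed from the parallel minor.
So the chord is Db-Fb-Ab.

Db Fb Ab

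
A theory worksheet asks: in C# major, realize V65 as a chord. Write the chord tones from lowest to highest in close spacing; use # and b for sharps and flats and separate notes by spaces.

The numeral's case and figure indicate a dominant seventh chord. In C# major its root, the dominant, is G#.
That chord is spelled G#-B#-D#-F#.
With the 65 figure the chord is in first inversion; from the bass B# upward in close position it reads B#-D#-F#-G#.

B# D# F# G#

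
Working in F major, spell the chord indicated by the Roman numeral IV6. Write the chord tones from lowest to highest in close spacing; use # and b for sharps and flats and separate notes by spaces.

D F Bb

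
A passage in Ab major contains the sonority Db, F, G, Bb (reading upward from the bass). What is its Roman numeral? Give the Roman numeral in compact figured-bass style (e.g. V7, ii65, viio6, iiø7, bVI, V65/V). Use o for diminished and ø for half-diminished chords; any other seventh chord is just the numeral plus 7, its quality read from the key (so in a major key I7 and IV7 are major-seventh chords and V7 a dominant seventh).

viiø43

Stacked in thirds the chord is G-Bb-Db-F: a half-diminished seventh chord on G.
In Ab major, G is the leading tone; the diatonic half-diminished seventh chord there is viiø7.
With Db in the bass the chord is in second inversion, so the figured bass is 43.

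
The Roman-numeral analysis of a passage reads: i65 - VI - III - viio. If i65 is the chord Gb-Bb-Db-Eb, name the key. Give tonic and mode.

Eb minor

The chord Ebm7/Gb is a minor seventh chord rooted on Eb; its label is i65.
If Eb is scale degree 1 and the mode makes that degree carry a minor seventh chord, the tonic is Eb and the mode is minor.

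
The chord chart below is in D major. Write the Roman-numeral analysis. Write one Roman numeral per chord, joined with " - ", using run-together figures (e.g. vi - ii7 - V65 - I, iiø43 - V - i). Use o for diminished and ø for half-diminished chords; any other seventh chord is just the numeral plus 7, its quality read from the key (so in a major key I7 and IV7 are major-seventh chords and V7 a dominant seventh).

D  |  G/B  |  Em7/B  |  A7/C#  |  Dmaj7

D: major triad on D = scale degree 1 → I.
G/B has root G, degree 4 in D major, so IV6.
Em7/B: root E is the supertonic; minor seventh chord there is ii43.
A7/C#: root A is the dominant; dominant seventh chord there is V65.
Dmaj7: major seventh chord on D = scale degree 1 → I7.

I - IV6 - ii43 - V65 - I7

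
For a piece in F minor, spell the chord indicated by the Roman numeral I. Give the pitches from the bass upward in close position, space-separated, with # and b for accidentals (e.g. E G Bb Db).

I is the major tonic (Picardy third), borrowed from the parallel major. In F minor that root is F.
So the chord is F-A-C.

F A C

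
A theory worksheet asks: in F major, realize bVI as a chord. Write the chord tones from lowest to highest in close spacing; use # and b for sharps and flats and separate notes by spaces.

Scale degree 6 in F major is D; lowering it a half step gives Db. bVI is a major triad on the lowered sixth degree, borrowed from the parallel minor.
So the chord is Db-F-Ab.

Db F Ab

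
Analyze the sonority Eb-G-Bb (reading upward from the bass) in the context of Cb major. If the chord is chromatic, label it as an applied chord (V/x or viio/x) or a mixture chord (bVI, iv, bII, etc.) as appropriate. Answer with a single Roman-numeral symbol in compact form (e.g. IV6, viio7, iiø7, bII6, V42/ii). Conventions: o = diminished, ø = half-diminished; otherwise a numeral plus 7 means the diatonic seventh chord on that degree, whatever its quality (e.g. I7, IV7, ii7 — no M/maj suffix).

The pitches Eb-G-Bb form a major triad rooted on Eb.
Eb is not a diatonic chord root with this quality in Cb major, but it lies a perfect fifth above Ab (vi), so the chord functions as an applied dominant of vi.

V/vi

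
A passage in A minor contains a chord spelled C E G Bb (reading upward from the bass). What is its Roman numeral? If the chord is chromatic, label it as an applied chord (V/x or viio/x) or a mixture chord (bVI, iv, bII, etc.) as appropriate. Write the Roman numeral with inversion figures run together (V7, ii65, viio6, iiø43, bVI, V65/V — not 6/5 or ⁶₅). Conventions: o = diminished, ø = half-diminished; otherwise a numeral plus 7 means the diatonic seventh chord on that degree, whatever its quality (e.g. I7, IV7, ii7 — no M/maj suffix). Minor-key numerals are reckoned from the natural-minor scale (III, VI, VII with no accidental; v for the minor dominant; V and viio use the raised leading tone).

V7/VI

The pitches C-E-G-Bb form a dominant seventh chord rooted on C.
C is not a diatonic chord root with this quality in A minor, but it lies a perfect fifth above F (VI), so the chord functions as an applied dominant of VI.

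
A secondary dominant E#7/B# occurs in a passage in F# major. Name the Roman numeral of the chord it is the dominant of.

iii

The chord is a dominant seventh chord on E#.
A dominant resolves down a perfect fifth: E# → A#. In F# major, A# is scale degree 3, i.e. iii.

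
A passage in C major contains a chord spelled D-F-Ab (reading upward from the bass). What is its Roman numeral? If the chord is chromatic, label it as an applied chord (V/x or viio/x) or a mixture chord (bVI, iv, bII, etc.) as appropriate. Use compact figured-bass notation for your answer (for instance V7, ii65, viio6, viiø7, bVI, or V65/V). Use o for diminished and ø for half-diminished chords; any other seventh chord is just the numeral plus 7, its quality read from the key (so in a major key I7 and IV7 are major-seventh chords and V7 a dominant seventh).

Stacked in thirds the chord is D-F-Ab: a diminished triad on D.
D is the second degree of C major. This is the diminished supertonic triad, borrowed from the parallel minor.

iio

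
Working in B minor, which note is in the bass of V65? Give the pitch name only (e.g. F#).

A#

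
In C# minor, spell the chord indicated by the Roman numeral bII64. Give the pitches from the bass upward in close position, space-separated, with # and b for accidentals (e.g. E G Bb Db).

A D F#

Scale degree 2 in C# minor is D#; lowering it a half step gives D. bII64 is the Neapolitan chord — a major triad on the lowered second degree.
So the chord is D-F#-A.
With the 64 figure the chord is in second inversion; from the bass A upward in close position it reads A-D-F#.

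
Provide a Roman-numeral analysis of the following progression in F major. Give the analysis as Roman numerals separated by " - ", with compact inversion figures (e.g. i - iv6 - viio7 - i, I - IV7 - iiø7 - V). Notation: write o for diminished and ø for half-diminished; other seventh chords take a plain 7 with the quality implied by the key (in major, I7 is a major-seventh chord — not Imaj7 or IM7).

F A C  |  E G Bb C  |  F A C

F-A-C: major triad on F = scale degree 1 → I.
E-G-Bb-C: root C is the dominant; dominant seventh chord there is V65.
F-A-C: major triad on F = scale degree 1 → I.

I - V65 - I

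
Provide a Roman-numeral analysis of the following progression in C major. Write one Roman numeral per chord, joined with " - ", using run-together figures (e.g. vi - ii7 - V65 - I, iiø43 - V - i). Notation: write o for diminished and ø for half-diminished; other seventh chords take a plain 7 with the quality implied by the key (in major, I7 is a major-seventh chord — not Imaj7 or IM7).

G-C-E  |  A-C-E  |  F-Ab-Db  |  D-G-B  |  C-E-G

G-C-E has root C, degree 1 in C major, so I64.
A-C-E: minor triad on A = scale degree 6 → vi.
F-Ab-Db: major triad on Db — chromatic; Db is the lowered second degree, so this is the Neapolitan sixth, bII6 (third, F, in the bass — hence the 6).
D-G-B has root G, degree 5 in C major, so V64.
C-E-G: major triad on C = scale degree 1 → I.

I64 - vi - bII6 - V64 - I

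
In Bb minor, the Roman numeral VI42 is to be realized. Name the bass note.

VI in Bb minor has root Gb; the chord is Gb-Bb-Db-F.
The figure 42 means third inversion — the seventh is in the bass.

F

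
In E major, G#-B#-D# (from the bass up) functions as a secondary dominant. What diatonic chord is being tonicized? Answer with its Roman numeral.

vi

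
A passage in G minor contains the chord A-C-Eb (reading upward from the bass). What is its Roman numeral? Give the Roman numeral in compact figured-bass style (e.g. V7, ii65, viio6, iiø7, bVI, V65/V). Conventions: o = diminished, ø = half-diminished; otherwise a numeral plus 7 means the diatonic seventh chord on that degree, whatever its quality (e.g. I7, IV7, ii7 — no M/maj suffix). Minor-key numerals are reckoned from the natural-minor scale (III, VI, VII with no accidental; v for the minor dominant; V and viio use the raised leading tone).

The pitches A-C-Eb form a diminished triad rooted on A.
A is scale degree 2 in G minor, and a diminished triad on that degree is written iio.

iio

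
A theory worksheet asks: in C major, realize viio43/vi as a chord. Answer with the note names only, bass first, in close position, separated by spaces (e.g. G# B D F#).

The slash marks an applied leading-tone chord: viio of vi. In C major, vi is A, so the leading tone to it is G#, a half step below.
Building a fully diminished seventh chord on G# gives G#-B-D-F.
The figured bass 43 indicates second inversion, placing the fifth (D) in the bass: D-F-G#-B.

D F G# B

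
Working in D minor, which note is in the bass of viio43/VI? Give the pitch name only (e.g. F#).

Eb

The applied chord viio43/VI is rooted on A: A-C-Eb-Gb.
The figure 43 means second inversion — the fifth is in the bass.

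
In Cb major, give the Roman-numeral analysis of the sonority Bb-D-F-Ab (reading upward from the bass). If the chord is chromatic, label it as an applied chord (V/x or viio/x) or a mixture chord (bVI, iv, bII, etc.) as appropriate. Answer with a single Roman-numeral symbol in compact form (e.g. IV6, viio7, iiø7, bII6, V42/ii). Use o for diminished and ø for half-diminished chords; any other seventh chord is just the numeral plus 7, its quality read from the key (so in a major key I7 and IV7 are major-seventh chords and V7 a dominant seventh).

V7/iii

The pitches Bb-D-F-Ab form a dominant seventh chord rooted on Bb.
Bb is not a diatonic chord root with this quality in Cb major, but it lies a perfect fifth above Eb (iii), so the chord functions as an applied dominant of iii.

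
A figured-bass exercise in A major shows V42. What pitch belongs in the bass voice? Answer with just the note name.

V in A major has root E; the chord is E-G#-B-D.
The figure 42 means third inversion — the seventh is in the bass.

D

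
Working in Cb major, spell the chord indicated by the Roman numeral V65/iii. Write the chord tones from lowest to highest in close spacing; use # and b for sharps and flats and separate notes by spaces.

D F Ab Bb

The slash means an applied dominant: we want the dominant of iii. In Cb major, iii is Eb minor, and its dominant is built on Bb.
Building a dominant seventh chord on Bb gives Bb-D-F-Ab.
With the 65 figure the chord is in first inversion; from the bass D upward in close position it reads D-F-Ab-Bb.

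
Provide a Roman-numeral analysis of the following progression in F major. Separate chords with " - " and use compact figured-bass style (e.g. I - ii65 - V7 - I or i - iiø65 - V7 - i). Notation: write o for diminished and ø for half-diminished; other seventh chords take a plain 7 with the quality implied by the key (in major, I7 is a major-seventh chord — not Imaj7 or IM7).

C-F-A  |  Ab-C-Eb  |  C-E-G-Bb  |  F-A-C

I64 - bIII - V7 - I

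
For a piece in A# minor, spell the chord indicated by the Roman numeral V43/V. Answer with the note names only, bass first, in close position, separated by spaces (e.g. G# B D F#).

F## A# B# D##

The slash means an applied dominant: we want the dominant of V. In A# minor, V is E# major, and its dominant is built on B#.
Building a dominant seventh chord on B# gives B#-D##-F##-A#.
The figured bass 43 indicates second inversion, placing the fifth (F##) in the bass: F##-A#-B#-D##.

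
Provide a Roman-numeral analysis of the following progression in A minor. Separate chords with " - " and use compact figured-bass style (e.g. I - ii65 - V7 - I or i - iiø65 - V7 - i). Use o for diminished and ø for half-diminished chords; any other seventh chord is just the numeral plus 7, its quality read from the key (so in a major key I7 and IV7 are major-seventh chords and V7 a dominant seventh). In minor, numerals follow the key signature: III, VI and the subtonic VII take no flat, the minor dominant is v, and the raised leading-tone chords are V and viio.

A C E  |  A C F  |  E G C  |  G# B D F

i - VI6 - III6 - viio7

A-C-E: minor triad on A = scale degree 1 → i.
A-C-F: root F is the submediant; major triad there is VI6.
E-G-C has root C, degree 3 in A minor, so III6.
G#-B-D-F: root G# is the leading tone; fully diminished seventh chord there is viio7.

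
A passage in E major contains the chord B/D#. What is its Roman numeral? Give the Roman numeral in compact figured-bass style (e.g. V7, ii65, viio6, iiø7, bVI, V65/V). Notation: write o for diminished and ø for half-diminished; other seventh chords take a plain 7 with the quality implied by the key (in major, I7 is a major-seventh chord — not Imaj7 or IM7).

V6

Stacked in thirds the chord is B-D#-F#: a major triad on B.
B is scale degree 5 in E major, and a major triad on that degree is written V.
With D# in the bass the chord is in first inversion, so the figured bass is 6.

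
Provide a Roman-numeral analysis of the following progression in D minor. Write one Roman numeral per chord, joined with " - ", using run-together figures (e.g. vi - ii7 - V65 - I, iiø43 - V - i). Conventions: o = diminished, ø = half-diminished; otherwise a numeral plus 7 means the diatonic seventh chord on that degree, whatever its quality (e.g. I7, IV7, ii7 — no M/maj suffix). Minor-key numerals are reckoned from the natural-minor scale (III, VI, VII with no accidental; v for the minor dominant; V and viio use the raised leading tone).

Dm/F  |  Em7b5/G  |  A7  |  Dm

i6 - iiø65 - V7 - i

Dm/F: root D is the tonic; minor triad there is i6.
Em7b5/G: root E is the supertonic; half-diminished seventh chord there is iiø65.
A7 has root A, degree 5 in D minor, so V7.
Dm: minor triad on D = scale degree 1 → i.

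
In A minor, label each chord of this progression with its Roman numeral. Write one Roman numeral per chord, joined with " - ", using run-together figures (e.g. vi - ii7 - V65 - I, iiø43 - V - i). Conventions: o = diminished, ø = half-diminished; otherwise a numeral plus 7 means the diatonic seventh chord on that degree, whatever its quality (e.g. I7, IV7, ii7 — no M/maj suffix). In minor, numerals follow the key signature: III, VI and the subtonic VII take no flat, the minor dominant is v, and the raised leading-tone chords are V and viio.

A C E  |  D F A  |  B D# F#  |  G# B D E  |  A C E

i - iv - V/V - V65 - i

A-C-E has root A, degree 1 in A minor, so i.
D-F-A: root D is the subdominant; minor triad there is iv.
B-D#-F# is the secondary dominant of V (major triad on B): V/V.
G#-B-D-E: dominant seventh chord on E = scale degree 5 → V65.
A-C-E: minor triad on A = scale degree 1 → i.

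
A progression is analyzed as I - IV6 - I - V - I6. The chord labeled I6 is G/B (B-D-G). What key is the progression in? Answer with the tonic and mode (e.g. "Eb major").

The anchor chord is a major triad on G, labeled I6.
If G is scale degree 1 and the mode makes that degree carry a major triad, the tonic is G and the mode is major.

G major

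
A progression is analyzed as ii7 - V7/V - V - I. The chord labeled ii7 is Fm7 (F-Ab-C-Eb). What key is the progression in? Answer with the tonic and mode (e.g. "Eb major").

ii7 is given as F-Ab-C-Eb — a minor seventh chord with root F.
If F is scale degree 2 and the mode makes that degree carry a minor seventh chord, the tonic is Eb and the mode is major.

Eb major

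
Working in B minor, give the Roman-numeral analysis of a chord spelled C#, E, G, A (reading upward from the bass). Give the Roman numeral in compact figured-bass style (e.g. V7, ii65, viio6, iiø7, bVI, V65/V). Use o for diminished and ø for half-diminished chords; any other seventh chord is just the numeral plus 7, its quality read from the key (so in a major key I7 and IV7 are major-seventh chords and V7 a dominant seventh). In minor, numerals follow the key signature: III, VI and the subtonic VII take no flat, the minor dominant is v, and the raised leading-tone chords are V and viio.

VII65

Stacked in thirds the chord is A-C#-E-G: a dominant seventh chord on A.
A is scale degree 7 in B minor, and a dominant seventh chord on that degree is written VII7.
With C# in the bass the chord is in first inversion, so the figured bass is 65.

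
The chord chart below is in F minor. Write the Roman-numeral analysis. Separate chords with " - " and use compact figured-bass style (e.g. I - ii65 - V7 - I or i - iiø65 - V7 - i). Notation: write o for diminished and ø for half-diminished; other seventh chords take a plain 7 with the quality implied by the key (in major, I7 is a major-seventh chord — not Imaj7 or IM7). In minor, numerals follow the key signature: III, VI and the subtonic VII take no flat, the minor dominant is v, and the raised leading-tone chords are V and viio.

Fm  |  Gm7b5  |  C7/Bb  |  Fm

Fm has root F, degree 1 in F minor, so i.
Gm7b5: half-diminished seventh chord on G = scale degree 2 → iiø7.
C7/Bb has root C, degree 5 in F minor, so V42.
Fm: root F is the tonic; minor triad there is i.

i - iiø7 - V42 - i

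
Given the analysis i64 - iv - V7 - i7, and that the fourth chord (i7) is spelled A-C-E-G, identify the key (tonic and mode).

i7 is given as A-C-E-G — a minor seventh chord with root A.
If A is scale degree 1 and the mode makes that degree carry a minor seventh chord, the tonic is A and the mode is minor.

A minor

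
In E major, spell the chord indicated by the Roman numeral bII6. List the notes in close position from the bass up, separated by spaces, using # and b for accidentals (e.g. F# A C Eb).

A C F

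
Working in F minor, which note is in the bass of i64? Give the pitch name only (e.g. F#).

i in F minor has root F; the chord is F-Ab-C.
The figure 64 means second inversion — the fifth is in the bass.

C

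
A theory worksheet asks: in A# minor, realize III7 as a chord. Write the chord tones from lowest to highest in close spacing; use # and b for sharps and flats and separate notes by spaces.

The numeral's case and figure indicate a major seventh chord. In A# minor its root, the mediant, is C#.
That chord is spelled C#-E#-G#-B#.

C# E# G# B#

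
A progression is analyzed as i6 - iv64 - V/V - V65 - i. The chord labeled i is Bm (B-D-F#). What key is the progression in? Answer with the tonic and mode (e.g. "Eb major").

B minor

The chord Bm is a minor triad rooted on B; its label is i.
If B is scale degree 1 and the mode makes that degree carry a minor triad, the tonic is B and the mode is minor.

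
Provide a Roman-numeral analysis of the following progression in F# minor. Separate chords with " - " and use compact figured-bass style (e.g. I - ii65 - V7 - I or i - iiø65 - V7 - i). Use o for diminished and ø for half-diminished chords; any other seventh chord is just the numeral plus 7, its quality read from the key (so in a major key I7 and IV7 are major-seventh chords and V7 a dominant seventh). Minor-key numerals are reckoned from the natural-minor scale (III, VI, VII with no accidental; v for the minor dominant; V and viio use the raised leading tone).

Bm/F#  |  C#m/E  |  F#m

iv64 - v6 - i

Bm/F#: root B is the subdominant; minor triad there is iv64.
C#m/E has root C#, degree 5 in F# minor, so v6.
F#m: root F# is the tonic; minor triad there is i.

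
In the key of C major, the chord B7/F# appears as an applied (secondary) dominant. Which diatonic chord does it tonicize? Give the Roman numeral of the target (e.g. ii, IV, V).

iii

The chord is a dominant seventh chord on B.
A dominant resolves down a perfect fifth: B → E. In C major, E is scale degree 3, i.e. iii.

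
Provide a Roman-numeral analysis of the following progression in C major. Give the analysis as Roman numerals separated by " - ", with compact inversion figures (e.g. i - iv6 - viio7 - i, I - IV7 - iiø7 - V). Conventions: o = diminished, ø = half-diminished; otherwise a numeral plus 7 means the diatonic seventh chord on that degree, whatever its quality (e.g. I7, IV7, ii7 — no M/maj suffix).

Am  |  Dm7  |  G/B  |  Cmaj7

Am: minor triad on A = scale degree 6 → vi.
Dm7: minor seventh chord on D = scale degree 2 → ii7.
G/B: major triad on G = scale degree 5 → V6.
Cmaj7: major seventh chord on C = scale degree 1 → I7.

vi - ii7 - V6 - I7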